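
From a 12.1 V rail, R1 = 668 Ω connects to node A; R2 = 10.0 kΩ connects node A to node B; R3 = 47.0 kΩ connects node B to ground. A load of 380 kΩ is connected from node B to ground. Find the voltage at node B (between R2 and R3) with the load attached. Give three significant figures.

At node B, R3 is in parallel with the load: R3‖R_L = 41830 Ω.
Below node A the resistance is R2 + (R3‖R_L) = 51830 Ω, so V_A = 12.1 × 51830/52490 = 11.95 V.
Then V_B = V_A × (R3‖R_L)/(R2 + R3‖R_L) = 11.95 × 41830/51830 = 9.64 V.

V ≈ 9.64 V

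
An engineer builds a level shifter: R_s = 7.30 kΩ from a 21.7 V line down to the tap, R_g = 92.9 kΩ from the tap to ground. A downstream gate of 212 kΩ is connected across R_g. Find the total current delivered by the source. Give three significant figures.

I ≈ 0.302 mA

R_g‖R_L = 64.59 kΩ, so the source sees R_s + R_g‖R_L = 71.89 kΩ.
I = 21.7 V / 71.89 kΩ = 0.302 mA.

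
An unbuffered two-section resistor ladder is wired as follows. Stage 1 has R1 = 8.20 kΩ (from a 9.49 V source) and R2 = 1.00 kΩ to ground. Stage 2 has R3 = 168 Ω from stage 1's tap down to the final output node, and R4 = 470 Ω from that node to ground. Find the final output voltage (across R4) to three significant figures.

Stage 2 presents R3+R4 = 638.0 Ω as a load on stage 1's tap.
Stage 1's lower leg becomes R2‖(R3+R4) = 389.5 Ω, so V_mid = 9.49 × 389.5/8589 = 0.4303 V.
Stage 2 is itself unloaded: V_out = V_mid × R4/(R3+R4) = 0.4303 × 470/638.0 = 0.317 V.

V_out ≈ 0.317 V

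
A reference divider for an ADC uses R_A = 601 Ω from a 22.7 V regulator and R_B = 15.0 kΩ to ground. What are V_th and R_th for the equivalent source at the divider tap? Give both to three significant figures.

V_th is the open-circuit tap voltage: 22.7 × 15000/(601 + 15000) = 21.8 V.
With the supply zeroed, R_A and R_B appear in parallel from the tap: R_th = R_A‖R_B = (601 × 15000)/15600 = 578 Ω.

V_th = 21.8 V, R_th = 578 Ω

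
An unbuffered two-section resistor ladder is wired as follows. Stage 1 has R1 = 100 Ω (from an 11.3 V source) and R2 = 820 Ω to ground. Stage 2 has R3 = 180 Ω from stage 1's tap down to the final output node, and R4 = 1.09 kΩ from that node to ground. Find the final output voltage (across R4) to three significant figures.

V_out ≈ 8.08 V

Stage 2 presents R3+R4 = 1270 Ω as a load on stage 1's tap.
Stage 1's lower leg becomes R2‖(R3+R4) = 498.3 Ω, so V_mid = 11.3 × 498.3/598.3 = 9.411 V.
Stage 2 is itself unloaded: V_out = V_mid × R4/(R3+R4) = 9.411 × 1090/1270 = 8.08 V.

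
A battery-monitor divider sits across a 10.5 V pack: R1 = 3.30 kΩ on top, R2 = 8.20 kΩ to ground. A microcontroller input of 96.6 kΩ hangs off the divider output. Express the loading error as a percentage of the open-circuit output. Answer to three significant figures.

The divider's output (Thévenin) resistance is R1‖R2 = 2.353 kΩ.
Fractional drop under load = R_th/(R_th + R_L) = 2.353 / (2.353 + 96.6) = 0.02378.
So the output falls by 2.38 %.

2.38 %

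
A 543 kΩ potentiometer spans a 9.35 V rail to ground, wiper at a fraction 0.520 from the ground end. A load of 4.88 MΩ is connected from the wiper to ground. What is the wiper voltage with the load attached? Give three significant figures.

V ≈ 4.73 V

The wiper splits the pot into (1−α)R = 260.6 kΩ above and αR = 282.4 kΩ below.
Lower section ‖ load = 266.9 kΩ.
V_wiper = 9.35 × 266.9/(260.6 + 266.9) = 4.73 V.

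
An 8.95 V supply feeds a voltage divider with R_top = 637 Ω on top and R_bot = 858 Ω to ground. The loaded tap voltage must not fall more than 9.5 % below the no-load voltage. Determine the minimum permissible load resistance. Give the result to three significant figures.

Output resistance R_th = R_top‖R_bot = (637 × 858)/1495 = 365.6 Ω.
The fractional drop is R_th/(R_th + R_L); requiring this ≤ 0.0950 gives R_L ≥ R_th(1/0.0950 − 1) = 365.6 × 9.526 = 3.48 kΩ.

R_L(min) ≈ 3.48 kΩ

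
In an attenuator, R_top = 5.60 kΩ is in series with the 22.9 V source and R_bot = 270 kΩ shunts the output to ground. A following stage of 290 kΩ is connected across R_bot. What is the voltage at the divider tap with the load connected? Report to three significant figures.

V_out ≈ 22.0 V

The load sits in parallel with R_bot: R_bot‖R_L = (270 × 290) / (270 + 290) = 139.8 kΩ.
V_out = 22.9 × 139.8 / (5.60 + 139.8) = 22.9 × 139.8/145.4 = 22.0 V.
(Unloaded it would have been 22.4 V.)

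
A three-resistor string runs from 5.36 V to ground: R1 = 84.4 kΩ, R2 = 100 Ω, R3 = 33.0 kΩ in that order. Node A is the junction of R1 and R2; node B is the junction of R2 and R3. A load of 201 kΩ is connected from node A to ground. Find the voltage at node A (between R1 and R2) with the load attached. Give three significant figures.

Below node A the series string R2+R3 = 33100 Ω sits in parallel with the 201000 Ω load: 28420 Ω.
V_A = 5.36 × 28420/(84400 + 28420) = 1.35 V.

V ≈ 1.35 V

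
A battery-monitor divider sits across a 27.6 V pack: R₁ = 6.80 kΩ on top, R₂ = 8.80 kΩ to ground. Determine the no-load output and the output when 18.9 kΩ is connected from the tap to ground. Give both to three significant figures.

Unloaded: 15.6 V; loaded: 12.9 V

Open-circuit: V = 27.6 × 8.80/(6.80 + 8.80) = 15.6 V.
With the load, R₂ becomes R₂‖R_L = 6.004 kΩ, so V = 27.6 × 6.004/12.80 = 12.9 V.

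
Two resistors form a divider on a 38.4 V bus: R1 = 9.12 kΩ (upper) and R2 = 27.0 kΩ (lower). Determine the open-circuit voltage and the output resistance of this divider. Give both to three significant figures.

V_th = 28.7 V, R_th = 6.82 kΩ

V_th is the open-circuit tap voltage: 38.4 × 27.0/(9.12 + 27.0) = 28.7 V.
With the supply zeroed, R1 and R2 appear in parallel from the tap: R_th = R1‖R2 = (9.12 × 27.0)/36.12 = 6.82 kΩ.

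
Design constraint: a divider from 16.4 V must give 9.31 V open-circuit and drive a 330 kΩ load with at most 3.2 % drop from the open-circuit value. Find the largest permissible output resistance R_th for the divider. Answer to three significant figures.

Loading drop = R_th/(R_th + R_L) ≤ 0.0320, so R_th ≤ R_L · ε/(1−ε) = 330 kΩ × 0.0320/0.9680 = 10.9 kΩ.
(Any R1, R2 with R2/(R1+R2) = 0.568 and R1‖R2 ≤ 10.9 kΩ will meet the spec.)

R_th ≤ 10.9 kΩ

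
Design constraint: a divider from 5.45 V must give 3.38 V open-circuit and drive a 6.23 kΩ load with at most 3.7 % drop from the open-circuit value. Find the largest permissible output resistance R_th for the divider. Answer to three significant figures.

R_th ≤ 239 Ω

Loading drop = R_th/(R_th + R_L) ≤ 0.0370, so R_th ≤ R_L · ε/(1−ε) = 6.23 kΩ × 0.0370/0.9630 = 239 Ω.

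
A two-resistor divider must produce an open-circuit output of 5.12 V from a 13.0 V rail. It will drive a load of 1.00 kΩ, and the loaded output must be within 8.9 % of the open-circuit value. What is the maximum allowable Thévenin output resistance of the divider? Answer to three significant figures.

Loading drop = R_th/(R_th + R_L) ≤ 0.0890, so R_th ≤ R_L · ε/(1−ε) = 1.00 kΩ × 0.0890/0.9110 = 97.7 Ω.
(Any R1, R2 with R2/(R1+R2) = 0.394 and R1‖R2 ≤ 97.7 Ω will meet the spec.)

R_th ≤ 97.7 Ω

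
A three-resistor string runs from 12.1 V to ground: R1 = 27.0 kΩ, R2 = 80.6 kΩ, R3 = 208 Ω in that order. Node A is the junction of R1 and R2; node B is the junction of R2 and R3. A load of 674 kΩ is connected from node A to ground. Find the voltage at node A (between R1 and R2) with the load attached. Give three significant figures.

Below node A the series string R2+R3 = 80810 Ω sits in parallel with the 674000 Ω load: 72160 Ω.
V_A = 12.1 × 72160/(27000 + 72160) = 8.81 V.

V ≈ 8.81 V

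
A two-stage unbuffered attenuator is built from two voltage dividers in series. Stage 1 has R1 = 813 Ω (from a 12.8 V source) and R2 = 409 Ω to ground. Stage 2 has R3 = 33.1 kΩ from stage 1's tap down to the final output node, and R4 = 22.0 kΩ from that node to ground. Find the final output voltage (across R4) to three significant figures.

Stage 2 presents R3+R4 = 55100 Ω as a load on stage 1's tap.
Stage 1's lower leg becomes R2‖(R3+R4) = 406.0 Ω, so V_mid = 12.8 × 406.0/1219 = 4.263 V.
Stage 2 is itself unloaded: V_out = V_mid × R4/(R3+R4) = 4.263 × 22000/55100 = 1.70 V.

V_out ≈ 1.70 V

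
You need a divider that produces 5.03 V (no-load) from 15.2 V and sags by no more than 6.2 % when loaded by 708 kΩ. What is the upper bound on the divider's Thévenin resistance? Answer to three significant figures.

R_th ≤ 46.8 kΩ

Loading drop = R_th/(R_th + R_L) ≤ 0.0620, so R_th ≤ R_L · ε/(1−ε) = 708 kΩ × 0.0620/0.9380 = 46.8 kΩ.
(Any R1, R2 with R2/(R1+R2) = 0.331 and R1‖R2 ≤ 46.8 kΩ will meet the spec.)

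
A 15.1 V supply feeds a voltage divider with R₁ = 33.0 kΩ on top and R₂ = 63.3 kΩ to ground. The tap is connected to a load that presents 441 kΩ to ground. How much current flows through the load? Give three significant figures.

R₂‖R_L = 55.35 kΩ; V_out = 15.1 × 55.35/88.35 = 9.460 V.
I_L = V_out / R_L = 9.460 / 441 kΩ = 0.0215 mA.

I_L ≈ 0.0215 mA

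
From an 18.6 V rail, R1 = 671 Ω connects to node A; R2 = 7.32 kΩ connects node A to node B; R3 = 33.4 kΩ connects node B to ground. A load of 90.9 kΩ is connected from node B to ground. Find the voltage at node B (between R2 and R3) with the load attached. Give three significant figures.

At node B, R3 is in parallel with the load: R3‖R_L = 24430 Ω.
Below node A the resistance is R2 + (R3‖R_L) = 31750 Ω, so V_A = 18.6 × 31750/32420 = 18.21 V.
Then V_B = V_A × (R3‖R_L)/(R2 + R3‖R_L) = 18.21 × 24430/31750 = 14.0 V.

V ≈ 14.0 V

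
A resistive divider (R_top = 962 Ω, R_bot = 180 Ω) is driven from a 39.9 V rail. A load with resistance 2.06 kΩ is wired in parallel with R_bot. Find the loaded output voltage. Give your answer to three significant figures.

The load sits in parallel with R_bot: R_bot‖R_L = (180 × 2060) / (180 + 2060) = 165.5 Ω.
V_out = 39.9 × 165.5 / (962 + 165.5) = 39.9 × 165.5/1128 = 5.86 V.

V_out ≈ 5.86 V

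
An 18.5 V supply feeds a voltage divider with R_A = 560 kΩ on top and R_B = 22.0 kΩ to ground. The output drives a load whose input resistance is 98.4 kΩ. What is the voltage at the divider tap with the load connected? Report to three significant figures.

The load sits in parallel with R_B: R_B‖R_L = (22.0 × 98.4) / (22.0 + 98.4) = 17.98 kΩ.
V_out = 18.5 × 17.98 / (560 + 17.98) = 18.5 × 17.98/578.0 = 0.576 V.

V_out ≈ 0.576 V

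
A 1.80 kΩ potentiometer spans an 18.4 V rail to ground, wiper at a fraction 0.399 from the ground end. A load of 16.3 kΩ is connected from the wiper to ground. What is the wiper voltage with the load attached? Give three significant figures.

The wiper splits the pot into (1−α)R = 1082 Ω above and αR = 718.2 Ω below.
Lower section ‖ load = 687.9 Ω.
V_wiper = 18.4 × 687.9/(1082 + 687.9) = 7.15 V.

V ≈ 7.15 V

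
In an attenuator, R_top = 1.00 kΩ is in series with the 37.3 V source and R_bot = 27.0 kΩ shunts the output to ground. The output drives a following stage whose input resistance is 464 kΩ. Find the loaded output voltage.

The load sits in parallel with R_bot: R_bot‖R_L = (27.0 × 464) / (27.0 + 464) = 25.52 kΩ.
V_out = 37.3 × 25.52 / (1.00 + 25.52) = 37.3 × 25.52/26.52 = 35.9 V.
(Unloaded it would have been 36.0 V.)

V_out ≈ 35.9 V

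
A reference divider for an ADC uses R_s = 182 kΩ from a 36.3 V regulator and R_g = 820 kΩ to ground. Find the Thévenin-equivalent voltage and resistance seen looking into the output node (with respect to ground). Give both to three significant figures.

V_th = 29.7 V, R_th = 149 kΩ

V_th is the open-circuit tap voltage: 36.3 × 820/(182 + 820) = 29.7 V.
With the supply zeroed, R_s and R_g appear in parallel from the tap: R_th = R_s‖R_g = (182 × 820)/1002 = 149 kΩ.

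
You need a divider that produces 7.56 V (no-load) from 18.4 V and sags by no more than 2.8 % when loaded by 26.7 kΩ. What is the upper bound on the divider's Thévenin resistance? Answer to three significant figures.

Loading drop = R_th/(R_th + R_L) ≤ 0.0280, so R_th ≤ R_L · ε/(1−ε) = 26.7 kΩ × 0.0280/0.9720 = 769 Ω.

R_th ≤ 769 Ω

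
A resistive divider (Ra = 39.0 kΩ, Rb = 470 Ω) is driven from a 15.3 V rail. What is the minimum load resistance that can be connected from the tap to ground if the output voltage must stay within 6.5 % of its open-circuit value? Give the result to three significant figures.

R_L(min) ≈ 6.68 kΩ

Output resistance R_th = Ra‖Rb = (39000 × 470)/39470 = 464.4 Ω.
The fractional drop is R_th/(R_th + R_L); requiring this ≤ 0.0650 gives R_L ≥ R_th(1/0.0650 − 1) = 464.4 × 14.38 = 6.68 kΩ.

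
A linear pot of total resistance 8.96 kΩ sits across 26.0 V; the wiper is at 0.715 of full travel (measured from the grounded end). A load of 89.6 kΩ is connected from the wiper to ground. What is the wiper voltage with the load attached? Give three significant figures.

V ≈ 18.2 V

The wiper splits the pot into (1−α)R = 2.554 kΩ above and αR = 6.406 kΩ below.
Lower section ‖ load = 5.979 kΩ.
V_wiper = 26.0 × 5.979/(2.554 + 5.979) = 18.2 V.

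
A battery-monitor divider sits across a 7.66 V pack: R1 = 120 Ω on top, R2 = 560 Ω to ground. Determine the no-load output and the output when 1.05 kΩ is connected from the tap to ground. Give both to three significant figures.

Open-circuit: V = 7.66 × 560/(120 + 560) = 6.31 V.
With the load, R2 becomes R2‖R_L = 365.2 Ω, so V = 7.66 × 365.2/485.2 = 5.77 V.

Unloaded: 6.31 V; loaded: 5.77 V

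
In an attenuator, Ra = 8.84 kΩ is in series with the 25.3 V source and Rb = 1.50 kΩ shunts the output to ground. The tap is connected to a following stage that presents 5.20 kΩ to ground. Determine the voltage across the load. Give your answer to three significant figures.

The load sits in parallel with Rb: Rb‖R_L = (1.50 × 5.20) / (1.50 + 5.20) = 1.164 kΩ.
V_out = 25.3 × 1.164 / (8.84 + 1.164) = 25.3 × 1.164/10.00 = 2.94 V.

V_out ≈ 2.94 V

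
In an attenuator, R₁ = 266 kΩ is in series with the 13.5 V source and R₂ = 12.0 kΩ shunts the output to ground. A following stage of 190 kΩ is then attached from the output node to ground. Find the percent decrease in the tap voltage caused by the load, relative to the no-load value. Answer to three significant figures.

The divider's output (Thévenin) resistance is R₁‖R₂ = 11.48 kΩ.
Fractional drop under load = R_th/(R_th + R_L) = 11.48 / (11.48 + 190) = 0.05699.
So the output falls by 5.70 %.

5.70 %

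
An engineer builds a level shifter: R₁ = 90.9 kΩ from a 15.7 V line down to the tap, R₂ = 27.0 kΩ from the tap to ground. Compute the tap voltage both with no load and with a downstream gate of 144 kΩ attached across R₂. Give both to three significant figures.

Unloaded: 3.60 V; loaded: 3.14 V

Open-circuit: V = 15.7 × 27.0/(90.9 + 27.0) = 3.60 V.
With the load, R₂ becomes R₂‖R_L = 22.74 kΩ, so V = 15.7 × 22.74/113.6 = 3.14 V.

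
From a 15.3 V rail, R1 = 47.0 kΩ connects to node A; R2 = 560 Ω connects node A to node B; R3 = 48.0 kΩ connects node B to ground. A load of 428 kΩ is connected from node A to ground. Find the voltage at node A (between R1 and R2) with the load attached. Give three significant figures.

Below node A the series string R2+R3 = 48560 Ω sits in parallel with the 428000 Ω load: 43610 Ω.
V_A = 15.3 × 43610/(47000 + 43610) = 7.36 V.

V ≈ 7.36 V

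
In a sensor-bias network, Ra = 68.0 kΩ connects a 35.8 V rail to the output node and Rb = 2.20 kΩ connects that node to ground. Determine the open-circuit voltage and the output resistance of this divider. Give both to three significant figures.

V_th is the open-circuit tap voltage: 35.8 × 2.20/(68.0 + 2.20) = 1.12 V.
With the supply zeroed, Ra and Rb appear in parallel from the tap: R_th = Ra‖Rb = (68.0 × 2.20)/70.20 = 2.13 kΩ.

V_th = 1.12 V, R_th = 2.13 kΩ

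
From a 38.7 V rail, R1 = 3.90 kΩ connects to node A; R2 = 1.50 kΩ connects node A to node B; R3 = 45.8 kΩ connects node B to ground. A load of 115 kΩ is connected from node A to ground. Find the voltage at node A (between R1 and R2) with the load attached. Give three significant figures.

Below node A the series string R2+R3 = 47.30 kΩ sits in parallel with the 115 kΩ load: 33.52 kΩ.
V_A = 38.7 × 33.52/(3.90 + 33.52) = 34.7 V.

V ≈ 34.7 V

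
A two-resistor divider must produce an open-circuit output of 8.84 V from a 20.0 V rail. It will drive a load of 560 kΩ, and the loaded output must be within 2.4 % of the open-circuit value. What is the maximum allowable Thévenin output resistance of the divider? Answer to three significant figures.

R_th ≤ 13.8 kΩ

Loading drop = R_th/(R_th + R_L) ≤ 0.0240, so R_th ≤ R_L · ε/(1−ε) = 560 kΩ × 0.0240/0.9760 = 13.8 kΩ.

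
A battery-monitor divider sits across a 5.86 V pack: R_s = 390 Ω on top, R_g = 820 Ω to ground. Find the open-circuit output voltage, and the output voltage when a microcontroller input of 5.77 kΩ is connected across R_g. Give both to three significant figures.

Unloaded: 3.97 V; loaded: 3.80 V

Open-circuit: V = 5.86 × 820/(390 + 820) = 3.97 V.
With the load, R_g becomes R_g‖R_L = 718.0 Ω, so V = 5.86 × 718.0/1108 = 3.80 V.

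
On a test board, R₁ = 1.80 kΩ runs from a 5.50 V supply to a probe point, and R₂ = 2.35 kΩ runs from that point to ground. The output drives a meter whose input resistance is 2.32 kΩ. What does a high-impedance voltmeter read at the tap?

V_out ≈ 2.16 V

The load sits in parallel with R₂: R₂‖R_L = (2.35 × 2.32) / (2.35 + 2.32) = 1.167 kΩ.
V_out = 5.50 × 1.167 / (1.80 + 1.167) = 5.50 × 1.167/2.967 = 2.16 V.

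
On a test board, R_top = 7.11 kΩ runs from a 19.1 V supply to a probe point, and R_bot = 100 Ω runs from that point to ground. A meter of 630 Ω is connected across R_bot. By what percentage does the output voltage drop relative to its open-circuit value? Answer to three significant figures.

13.5 %

Unloaded V = 19.1 × 100/7210 = 0.26491 V.
Loaded: R_bot‖R_L = 86.30 Ω, giving V = 19.1 × 86.30/7196 = 0.22906 V.
Drop = (0.26491 − 0.22906) / 0.26491 = 13.5 %.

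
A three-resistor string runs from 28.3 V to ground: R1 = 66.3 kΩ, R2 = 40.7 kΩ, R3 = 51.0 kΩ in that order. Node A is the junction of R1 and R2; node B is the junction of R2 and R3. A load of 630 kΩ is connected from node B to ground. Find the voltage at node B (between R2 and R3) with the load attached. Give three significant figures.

At node B, R3 is in parallel with the load: R3‖R_L = 47.18 kΩ.
Below node A the resistance is R2 + (R3‖R_L) = 87.88 kΩ, so V_A = 28.3 × 87.88/154.2 = 16.13 V.
Then V_B = V_A × (R3‖R_L)/(R2 + R3‖R_L) = 16.13 × 47.18/87.88 = 8.66 V.

V ≈ 8.66 V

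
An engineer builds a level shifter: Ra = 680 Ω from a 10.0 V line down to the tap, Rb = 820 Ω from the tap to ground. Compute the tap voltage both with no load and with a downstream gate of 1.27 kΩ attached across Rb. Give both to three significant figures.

Open-circuit: V = 10.0 × 820/(680 + 820) = 5.47 V.
With the load, Rb becomes Rb‖R_L = 498.3 Ω, so V = 10.0 × 498.3/1178 = 4.23 V.

Unloaded: 5.47 V; loaded: 4.23 V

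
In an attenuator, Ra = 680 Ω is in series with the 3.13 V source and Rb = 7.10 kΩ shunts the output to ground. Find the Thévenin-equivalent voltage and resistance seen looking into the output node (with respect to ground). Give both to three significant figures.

V_th = 2.86 V, R_th = 621 Ω

V_th is the open-circuit tap voltage: 3.13 × 7100/(680 + 7100) = 2.86 V.
With the supply zeroed, Ra and Rb appear in parallel from the tap: R_th = Ra‖Rb = (680 × 7100)/7780 = 621 Ω.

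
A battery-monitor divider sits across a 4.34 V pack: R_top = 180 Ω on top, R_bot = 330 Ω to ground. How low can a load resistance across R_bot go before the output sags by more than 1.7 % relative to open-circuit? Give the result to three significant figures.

Output resistance R_th = R_top‖R_bot = (180 × 330)/510.0 = 116.5 Ω.
The fractional drop is R_th/(R_th + R_L); requiring this ≤ 0.0170 gives R_L ≥ R_th(1/0.0170 − 1) = 116.5 × 57.82 = 6.73 kΩ.

R_L(min) ≈ 6.73 kΩ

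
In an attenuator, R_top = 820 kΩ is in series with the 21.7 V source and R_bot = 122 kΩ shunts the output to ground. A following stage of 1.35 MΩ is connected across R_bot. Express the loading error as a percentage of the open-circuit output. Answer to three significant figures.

The divider's output (Thévenin) resistance is R_top‖R_bot = 106.2 kΩ.
Fractional drop under load = R_th/(R_th + R_L) = 106.2 / (106.2 + 1350) = 0.07293.
So the output falls by 7.29 %.

7.29 %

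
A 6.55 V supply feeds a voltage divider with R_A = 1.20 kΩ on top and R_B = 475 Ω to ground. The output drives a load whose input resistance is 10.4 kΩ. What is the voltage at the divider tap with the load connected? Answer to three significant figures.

V_out ≈ 1.80 V

The load sits in parallel with R_B: R_B‖R_L = (475 × 10400) / (475 + 10400) = 454.3 Ω.
V_out = 6.55 × 454.3 / (1200 + 454.3) = 6.55 × 454.3/1654 = 1.80 V.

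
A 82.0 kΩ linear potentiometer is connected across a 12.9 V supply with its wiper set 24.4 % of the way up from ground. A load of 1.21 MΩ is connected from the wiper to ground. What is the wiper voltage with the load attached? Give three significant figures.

V ≈ 3.11 V

The wiper splits the pot into (1−α)R = 61.99 kΩ above and αR = 20.01 kΩ below.
Lower section ‖ load = 19.68 kΩ.
V_wiper = 12.9 × 19.68/(61.99 + 19.68) = 3.11 V.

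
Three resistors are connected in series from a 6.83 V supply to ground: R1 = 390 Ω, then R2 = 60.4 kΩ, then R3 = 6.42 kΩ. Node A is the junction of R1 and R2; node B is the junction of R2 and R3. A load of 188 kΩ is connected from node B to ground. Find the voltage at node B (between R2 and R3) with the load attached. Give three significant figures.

V ≈ 0.633 V

At node B, R3 is in parallel with the load: R3‖R_L = 6208 Ω.
Below node A the resistance is R2 + (R3‖R_L) = 66610 Ω, so V_A = 6.83 × 66610/67000 = 6.790 V.
Then V_B = V_A × (R3‖R_L)/(R2 + R3‖R_L) = 6.790 × 6208/66610 = 0.633 V.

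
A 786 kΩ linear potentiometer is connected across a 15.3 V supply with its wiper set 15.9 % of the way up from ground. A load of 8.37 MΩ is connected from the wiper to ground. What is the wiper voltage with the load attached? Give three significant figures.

V ≈ 2.40 V

The wiper splits the pot into (1−α)R = 661.0 kΩ above and αR = 125.0 kΩ below.
Lower section ‖ load = 123.1 kΩ.
V_wiper = 15.3 × 123.1/(661.0 + 123.1) = 2.40 V.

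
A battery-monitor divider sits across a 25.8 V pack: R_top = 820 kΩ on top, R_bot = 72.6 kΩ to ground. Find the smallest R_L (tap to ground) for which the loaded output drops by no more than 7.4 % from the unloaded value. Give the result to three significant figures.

R_L(min) ≈ 835 kΩ

Output resistance R_th = R_top‖R_bot = (820 × 72.6)/892.6 = 66.70 kΩ.
The fractional drop is R_th/(R_th + R_L); requiring this ≤ 0.0740 gives R_L ≥ R_th(1/0.0740 − 1) = 66.70 × 12.51 = 835 kΩ.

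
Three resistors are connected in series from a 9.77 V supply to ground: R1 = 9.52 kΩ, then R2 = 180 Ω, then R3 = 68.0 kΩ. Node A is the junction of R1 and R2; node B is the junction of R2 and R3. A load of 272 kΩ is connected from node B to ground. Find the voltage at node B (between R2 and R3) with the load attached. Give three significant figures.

V ≈ 8.29 V

At node B, R3 is in parallel with the load: R3‖R_L = 54400 Ω.
Below node A the resistance is R2 + (R3‖R_L) = 54580 Ω, so V_A = 9.77 × 54580/64100 = 8.319 V.
Then V_B = V_A × (R3‖R_L)/(R2 + R3‖R_L) = 8.319 × 54400/54580 = 8.29 V.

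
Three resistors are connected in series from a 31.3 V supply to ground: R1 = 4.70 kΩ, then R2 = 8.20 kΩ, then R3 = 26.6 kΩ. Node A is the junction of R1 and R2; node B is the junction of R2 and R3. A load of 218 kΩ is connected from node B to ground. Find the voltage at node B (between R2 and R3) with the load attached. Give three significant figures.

At node B, R3 is in parallel with the load: R3‖R_L = 23.71 kΩ.
Below node A the resistance is R2 + (R3‖R_L) = 31.91 kΩ, so V_A = 31.3 × 31.91/36.61 = 27.28 V.
Then V_B = V_A × (R3‖R_L)/(R2 + R3‖R_L) = 27.28 × 23.71/31.91 = 20.3 V.

V ≈ 20.3 V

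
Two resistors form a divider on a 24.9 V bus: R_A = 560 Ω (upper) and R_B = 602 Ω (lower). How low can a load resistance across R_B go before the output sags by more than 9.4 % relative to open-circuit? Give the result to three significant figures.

Output resistance R_th = R_A‖R_B = (560 × 602)/1162 = 290.1 Ω.
The fractional drop is R_th/(R_th + R_L); requiring this ≤ 0.0940 gives R_L ≥ R_th(1/0.0940 − 1) = 290.1 × 9.638 = 2.80 kΩ.

R_L(min) ≈ 2.80 kΩ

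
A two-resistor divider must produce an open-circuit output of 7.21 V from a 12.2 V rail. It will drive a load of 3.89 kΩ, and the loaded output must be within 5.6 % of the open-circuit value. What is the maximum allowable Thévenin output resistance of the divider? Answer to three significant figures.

Loading drop = R_th/(R_th + R_L) ≤ 0.0560, so R_th ≤ R_L · ε/(1−ε) = 3.89 kΩ × 0.0560/0.9440 = 231 Ω.

R_th ≤ 231 Ω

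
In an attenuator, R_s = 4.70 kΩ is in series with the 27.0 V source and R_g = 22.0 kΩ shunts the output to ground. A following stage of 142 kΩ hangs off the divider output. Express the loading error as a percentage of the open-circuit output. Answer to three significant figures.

2.65 %

The divider's output (Thévenin) resistance is R_s‖R_g = 3.873 kΩ.
Fractional drop under load = R_th/(R_th + R_L) = 3.873 / (3.873 + 142) = 0.02655.
So the output falls by 2.65 %.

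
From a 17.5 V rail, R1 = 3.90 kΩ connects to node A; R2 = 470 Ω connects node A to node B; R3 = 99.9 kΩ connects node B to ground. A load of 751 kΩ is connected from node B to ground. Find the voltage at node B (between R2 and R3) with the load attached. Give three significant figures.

V ≈ 16.7 V

At node B, R3 is in parallel with the load: R3‖R_L = 88170 Ω.
Below node A the resistance is R2 + (R3‖R_L) = 88640 Ω, so V_A = 17.5 × 88640/92540 = 16.76 V.
Then V_B = V_A × (R3‖R_L)/(R2 + R3‖R_L) = 16.76 × 88170/88640 = 16.7 V.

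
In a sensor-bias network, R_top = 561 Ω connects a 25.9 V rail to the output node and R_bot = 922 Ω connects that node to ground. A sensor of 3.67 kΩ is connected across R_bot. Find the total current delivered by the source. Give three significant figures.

I ≈ 20.0 mA

R_bot‖R_L = 736.9 Ω, so the source sees R_top + R_bot‖R_L = 1298 Ω.
I = 25.9 V / 1298 Ω = 20.0 mA.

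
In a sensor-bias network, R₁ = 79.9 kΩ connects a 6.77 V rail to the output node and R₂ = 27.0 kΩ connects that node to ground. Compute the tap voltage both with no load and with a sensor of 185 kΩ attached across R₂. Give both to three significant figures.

Unloaded: 1.71 V; loaded: 1.54 V

Open-circuit: V = 6.77 × 27.0/(79.9 + 27.0) = 1.71 V.
With the load, R₂ becomes R₂‖R_L = 23.56 kΩ, so V = 6.77 × 23.56/103.5 = 1.54 V.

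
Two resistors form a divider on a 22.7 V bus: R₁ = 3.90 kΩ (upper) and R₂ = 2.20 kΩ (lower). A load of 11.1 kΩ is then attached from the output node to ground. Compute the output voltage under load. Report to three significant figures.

V_out ≈ 7.27 V

The load sits in parallel with R₂: R₂‖R_L = (2.20 × 11.1) / (2.20 + 11.1) = 1.836 kΩ.
V_out = 22.7 × 1.836 / (3.90 + 1.836) = 22.7 × 1.836/5.736 = 7.27 V.
(Unloaded it would have been 8.19 V.)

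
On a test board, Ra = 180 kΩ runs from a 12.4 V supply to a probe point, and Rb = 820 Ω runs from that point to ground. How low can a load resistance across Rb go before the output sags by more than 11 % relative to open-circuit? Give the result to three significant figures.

Output resistance R_th = Ra‖Rb = (180000 × 820)/180800 = 816.3 Ω.
The fractional drop is R_th/(R_th + R_L); requiring this ≤ 0.110 gives R_L ≥ R_th(1/0.110 − 1) = 816.3 × 8.091 = 6.60 kΩ.

R_L(min) ≈ 6.60 kΩ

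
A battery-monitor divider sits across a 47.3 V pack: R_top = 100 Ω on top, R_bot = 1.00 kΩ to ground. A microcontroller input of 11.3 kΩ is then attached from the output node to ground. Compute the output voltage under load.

The load sits in parallel with R_bot: R_bot‖R_L = (1000 × 11300) / (1000 + 11300) = 918.7 Ω.
V_out = 47.3 × 918.7 / (100 + 918.7) = 47.3 × 918.7/1019 = 42.7 V.
(Unloaded it would have been 43.0 V.)

V_out ≈ 42.7 V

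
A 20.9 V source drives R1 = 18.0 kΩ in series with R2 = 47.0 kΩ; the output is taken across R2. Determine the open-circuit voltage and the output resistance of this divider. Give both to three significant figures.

V_th is the open-circuit tap voltage: 20.9 × 47.0/(18.0 + 47.0) = 15.1 V.
With the supply zeroed, R1 and R2 appear in parallel from the tap: R_th = R1‖R2 = (18.0 × 47.0)/65.00 = 13.0 kΩ.

V_th = 15.1 V, R_th = 13.0 kΩ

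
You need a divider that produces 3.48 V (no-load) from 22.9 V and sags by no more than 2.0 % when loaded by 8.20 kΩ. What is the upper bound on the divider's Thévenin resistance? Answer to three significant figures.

R_th ≤ 167 Ω

Loading drop = R_th/(R_th + R_L) ≤ 0.0200, so R_th ≤ R_L · ε/(1−ε) = 8.20 kΩ × 0.0200/0.9800 = 167 Ω.
(Any R1, R2 with R2/(R1+R2) = 0.152 and R1‖R2 ≤ 167 Ω will meet the spec.)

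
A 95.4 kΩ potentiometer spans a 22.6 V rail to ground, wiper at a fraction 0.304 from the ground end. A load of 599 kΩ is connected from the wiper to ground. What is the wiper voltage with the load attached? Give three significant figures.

The wiper splits the pot into (1−α)R = 66.40 kΩ above and αR = 29.00 kΩ below.
Lower section ‖ load = 27.66 kΩ.
V_wiper = 22.6 × 27.66/(66.40 + 27.66) = 6.65 V.

V ≈ 6.65 V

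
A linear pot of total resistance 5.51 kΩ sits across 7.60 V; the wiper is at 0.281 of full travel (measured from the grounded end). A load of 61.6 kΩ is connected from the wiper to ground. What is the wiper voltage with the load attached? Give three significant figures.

V ≈ 2.10 V

The wiper splits the pot into (1−α)R = 3.962 kΩ above and αR = 1.548 kΩ below.
Lower section ‖ load = 1.510 kΩ.
V_wiper = 7.60 × 1.510/(3.962 + 1.510) = 2.10 V.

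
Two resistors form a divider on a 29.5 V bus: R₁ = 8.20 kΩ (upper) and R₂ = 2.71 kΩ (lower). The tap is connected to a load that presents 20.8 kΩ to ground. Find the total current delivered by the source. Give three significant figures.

R₂‖R_L = 2.398 kΩ, so the source sees R₁ + R₂‖R_L = 10.60 kΩ.
I = 29.5 V / 10.60 kΩ = 2.78 mA.

I ≈ 2.78 mA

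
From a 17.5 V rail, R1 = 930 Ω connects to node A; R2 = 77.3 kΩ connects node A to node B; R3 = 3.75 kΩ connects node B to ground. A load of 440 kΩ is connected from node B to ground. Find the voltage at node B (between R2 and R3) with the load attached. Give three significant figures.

At node B, R3 is in parallel with the load: R3‖R_L = 3718 Ω.
Below node A the resistance is R2 + (R3‖R_L) = 81020 Ω, so V_A = 17.5 × 81020/81950 = 17.30 V.
Then V_B = V_A × (R3‖R_L)/(R2 + R3‖R_L) = 17.30 × 3718/81020 = 0.794 V.

V ≈ 0.794 V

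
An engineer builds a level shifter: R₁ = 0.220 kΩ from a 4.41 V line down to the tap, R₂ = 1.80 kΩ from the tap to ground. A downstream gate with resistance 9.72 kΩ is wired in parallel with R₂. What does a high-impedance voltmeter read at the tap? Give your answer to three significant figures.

The load sits in parallel with R₂: R₂‖R_L = (1800 × 9720) / (1800 + 9720) = 1519 Ω.
V_out = 4.41 × 1519 / (220 + 1519) = 4.41 × 1519/1739 = 3.85 V.

V_out ≈ 3.85 V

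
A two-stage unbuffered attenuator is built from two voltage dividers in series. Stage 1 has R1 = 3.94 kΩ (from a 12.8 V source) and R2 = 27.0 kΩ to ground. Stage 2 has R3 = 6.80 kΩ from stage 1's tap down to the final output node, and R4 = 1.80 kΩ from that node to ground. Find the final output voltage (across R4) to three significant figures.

V_out ≈ 1.67 V

Stage 2 presents R3+R4 = 8.600 kΩ as a load on stage 1's tap.
Stage 1's lower leg becomes R2‖(R3+R4) = 6.522 kΩ, so V_mid = 12.8 × 6.522/10.46 = 7.980 V.
Stage 2 is itself unloaded: V_out = V_mid × R4/(R3+R4) = 7.980 × 1.80/8.600 = 1.67 V.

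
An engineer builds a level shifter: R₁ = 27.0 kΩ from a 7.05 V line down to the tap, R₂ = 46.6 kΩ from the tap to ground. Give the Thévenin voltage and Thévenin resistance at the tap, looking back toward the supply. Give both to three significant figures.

V_th = 4.46 V, R_th = 17.1 kΩ

V_th is the open-circuit tap voltage: 7.05 × 46.6/(27.0 + 46.6) = 4.46 V.
With the supply zeroed, R₁ and R₂ appear in parallel from the tap: R_th = R₁‖R₂ = (27.0 × 46.6)/73.60 = 17.1 kΩ.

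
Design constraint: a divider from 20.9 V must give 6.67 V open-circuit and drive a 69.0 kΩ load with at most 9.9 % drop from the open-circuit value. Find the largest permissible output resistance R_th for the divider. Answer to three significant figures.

R_th ≤ 7.58 kΩ

Loading drop = R_th/(R_th + R_L) ≤ 0.0990, so R_th ≤ R_L · ε/(1−ε) = 69.0 kΩ × 0.0990/0.9010 = 7.58 kΩ.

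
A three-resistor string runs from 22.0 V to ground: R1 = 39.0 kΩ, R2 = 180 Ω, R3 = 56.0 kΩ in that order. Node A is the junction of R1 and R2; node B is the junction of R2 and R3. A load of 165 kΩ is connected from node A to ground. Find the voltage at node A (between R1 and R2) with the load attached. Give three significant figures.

V ≈ 11.4 V

Below node A the series string R2+R3 = 56180 Ω sits in parallel with the 165000 Ω load: 41910 Ω.
V_A = 22.0 × 41910/(39000 + 41910) = 11.4 V.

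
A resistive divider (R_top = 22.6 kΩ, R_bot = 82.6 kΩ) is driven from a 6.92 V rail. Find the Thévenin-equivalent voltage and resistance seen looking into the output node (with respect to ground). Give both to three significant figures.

V_th = 5.43 V, R_th = 17.7 kΩ

V_th is the open-circuit tap voltage: 6.92 × 82.6/(22.6 + 82.6) = 5.43 V.
With the supply zeroed, R_top and R_bot appear in parallel from the tap: R_th = R_top‖R_bot = (22.6 × 82.6)/105.2 = 17.7 kΩ.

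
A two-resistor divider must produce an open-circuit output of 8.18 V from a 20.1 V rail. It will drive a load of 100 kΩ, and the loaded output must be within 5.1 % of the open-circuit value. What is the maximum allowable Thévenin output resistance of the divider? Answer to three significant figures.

Loading drop = R_th/(R_th + R_L) ≤ 0.0510, so R_th ≤ R_L · ε/(1−ε) = 100 kΩ × 0.0510/0.9490 = 5.37 kΩ.

R_th ≤ 5.37 kΩ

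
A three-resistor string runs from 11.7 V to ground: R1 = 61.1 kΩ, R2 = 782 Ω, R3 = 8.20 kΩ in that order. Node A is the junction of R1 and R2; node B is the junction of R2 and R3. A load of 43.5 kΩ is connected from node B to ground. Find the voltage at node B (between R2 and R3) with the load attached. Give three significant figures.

At node B, R3 is in parallel with the load: R3‖R_L = 6899 Ω.
Below node A the resistance is R2 + (R3‖R_L) = 7681 Ω, so V_A = 11.7 × 7681/68780 = 1.307 V.
Then V_B = V_A × (R3‖R_L)/(R2 + R3‖R_L) = 1.307 × 6899/7681 = 1.17 V.

V ≈ 1.17 V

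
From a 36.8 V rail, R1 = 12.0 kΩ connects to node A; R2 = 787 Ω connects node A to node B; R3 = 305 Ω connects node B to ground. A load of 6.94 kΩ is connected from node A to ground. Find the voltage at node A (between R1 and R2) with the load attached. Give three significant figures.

Below node A the series string R2+R3 = 1092 Ω sits in parallel with the 6940 Ω load: 943.5 Ω.
V_A = 36.8 × 943.5/(12000 + 943.5) = 2.68 V.

V ≈ 2.68 V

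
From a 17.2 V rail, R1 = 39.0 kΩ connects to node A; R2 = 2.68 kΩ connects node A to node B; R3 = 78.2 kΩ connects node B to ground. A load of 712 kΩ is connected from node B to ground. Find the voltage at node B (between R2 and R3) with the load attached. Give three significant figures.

At node B, R3 is in parallel with the load: R3‖R_L = 70.46 kΩ.
Below node A the resistance is R2 + (R3‖R_L) = 73.14 kΩ, so V_A = 17.2 × 73.14/112.1 = 11.22 V.
Then V_B = V_A × (R3‖R_L)/(R2 + R3‖R_L) = 11.22 × 70.46/73.14 = 10.8 V.

V ≈ 10.8 V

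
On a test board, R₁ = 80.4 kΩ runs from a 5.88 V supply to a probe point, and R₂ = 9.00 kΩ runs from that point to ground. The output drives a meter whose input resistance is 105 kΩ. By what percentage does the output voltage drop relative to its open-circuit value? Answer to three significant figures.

The divider's output (Thévenin) resistance is R₁‖R₂ = 8.094 kΩ.
Fractional drop under load = R_th/(R_th + R_L) = 8.094 / (8.094 + 105) = 0.07157.
So the output falls by 7.16 %.

7.16 %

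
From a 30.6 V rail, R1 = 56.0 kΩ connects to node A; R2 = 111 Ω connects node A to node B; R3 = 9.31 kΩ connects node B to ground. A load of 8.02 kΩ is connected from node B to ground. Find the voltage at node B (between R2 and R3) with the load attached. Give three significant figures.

At node B, R3 is in parallel with the load: R3‖R_L = 4308 Ω.
Below node A the resistance is R2 + (R3‖R_L) = 4419 Ω, so V_A = 30.6 × 4419/60420 = 2.238 V.
Then V_B = V_A × (R3‖R_L)/(R2 + R3‖R_L) = 2.238 × 4308/4419 = 2.18 V.

V ≈ 2.18 V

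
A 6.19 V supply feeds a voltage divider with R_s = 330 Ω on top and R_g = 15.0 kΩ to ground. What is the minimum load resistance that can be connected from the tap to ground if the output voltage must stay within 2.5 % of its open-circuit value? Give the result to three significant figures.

Output resistance R_th = R_s‖R_g = (330 × 15000)/15330 = 322.9 Ω.
The fractional drop is R_th/(R_th + R_L); requiring this ≤ 0.0250 gives R_L ≥ R_th(1/0.0250 − 1) = 322.9 × 39.00 = 12.6 kΩ.

R_L(min) ≈ 12.6 kΩ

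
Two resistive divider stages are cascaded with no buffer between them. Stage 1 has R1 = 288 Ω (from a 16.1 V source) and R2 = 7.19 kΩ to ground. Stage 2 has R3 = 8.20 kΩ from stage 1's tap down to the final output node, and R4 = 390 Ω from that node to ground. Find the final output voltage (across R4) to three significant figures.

V_out ≈ 0.681 V

Stage 2 presents R3+R4 = 8590 Ω as a load on stage 1's tap.
Stage 1's lower leg becomes R2‖(R3+R4) = 3914 Ω, so V_mid = 16.1 × 3914/4202 = 15.00 V.
Stage 2 is itself unloaded: V_out = V_mid × R4/(R3+R4) = 15.00 × 390/8590 = 0.681 V.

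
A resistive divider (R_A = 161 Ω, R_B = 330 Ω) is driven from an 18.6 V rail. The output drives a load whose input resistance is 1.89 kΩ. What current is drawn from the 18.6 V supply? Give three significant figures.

R_B‖R_L = 280.9 Ω, so the source sees R_A + R_B‖R_L = 441.9 Ω.
I = 18.6 V / 441.9 Ω = 42.1 mA.

I ≈ 42.1 mA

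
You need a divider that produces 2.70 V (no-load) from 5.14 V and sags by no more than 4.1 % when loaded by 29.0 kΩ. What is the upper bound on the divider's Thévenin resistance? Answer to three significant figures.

Loading drop = R_th/(R_th + R_L) ≤ 0.0410, so R_th ≤ R_L · ε/(1−ε) = 29.0 kΩ × 0.0410/0.9590 = 1.24 kΩ.

R_th ≤ 1.24 kΩ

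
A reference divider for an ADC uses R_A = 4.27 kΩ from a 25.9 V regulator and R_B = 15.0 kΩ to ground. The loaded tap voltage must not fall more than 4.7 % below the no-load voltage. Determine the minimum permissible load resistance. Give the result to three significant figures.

R_L(min) ≈ 67.4 kΩ

Output resistance R_th = R_A‖R_B = (4.27 × 15.0)/19.27 = 3.324 kΩ.
The fractional drop is R_th/(R_th + R_L); requiring this ≤ 0.0470 gives R_L ≥ R_th(1/0.0470 − 1) = 3.324 × 20.28 = 67.4 kΩ.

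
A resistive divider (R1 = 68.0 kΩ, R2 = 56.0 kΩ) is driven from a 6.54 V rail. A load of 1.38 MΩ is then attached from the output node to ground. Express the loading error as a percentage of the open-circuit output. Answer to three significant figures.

2.18 %

The divider's output (Thévenin) resistance is R1‖R2 = 30.71 kΩ.
Fractional drop under load = R_th/(R_th + R_L) = 30.71 / (30.71 + 1380) = 0.02177.
So the output falls by 2.18 %.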